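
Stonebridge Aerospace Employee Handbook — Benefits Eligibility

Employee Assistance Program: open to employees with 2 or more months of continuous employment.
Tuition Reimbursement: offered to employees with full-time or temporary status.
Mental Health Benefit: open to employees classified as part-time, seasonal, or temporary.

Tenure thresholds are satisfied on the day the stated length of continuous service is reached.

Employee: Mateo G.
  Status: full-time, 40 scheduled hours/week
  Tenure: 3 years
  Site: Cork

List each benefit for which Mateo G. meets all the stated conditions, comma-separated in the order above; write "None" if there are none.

Employee Assistance Program — service 3 years ≥ 2 months (≈60 days) ✓ → eligible.
Tuition Reimbursement — status full-time ✓ → eligible.
Mental Health Benefit — status full-time ✗ (requires part-time, seasonal, or temporary) → not eligible.

Employee Assistance Program, Tuition Reimbursement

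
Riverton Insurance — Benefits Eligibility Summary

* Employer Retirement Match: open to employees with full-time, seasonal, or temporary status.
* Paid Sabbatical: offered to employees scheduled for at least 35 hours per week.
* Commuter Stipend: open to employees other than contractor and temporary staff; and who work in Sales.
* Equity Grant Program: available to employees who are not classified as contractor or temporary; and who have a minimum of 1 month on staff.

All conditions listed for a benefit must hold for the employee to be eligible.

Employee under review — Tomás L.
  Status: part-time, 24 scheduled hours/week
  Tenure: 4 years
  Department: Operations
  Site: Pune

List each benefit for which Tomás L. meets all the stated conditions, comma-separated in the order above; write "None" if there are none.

Equity Grant Program

Employer Retirement Match — status part-time ✗ (requires full-time, seasonal, or temporary) → not eligible.
Paid Sabbatical — 24 hrs/wk < 35 ✗ → not eligible.
Commuter Stipend — status part-time ✓ (not excluded); dept Operations ✗ → not eligible.
Equity Grant Program — status part-time ✓ (not excluded); service 4 years ≥ 1 month (≈30 days) ✓ → eligible.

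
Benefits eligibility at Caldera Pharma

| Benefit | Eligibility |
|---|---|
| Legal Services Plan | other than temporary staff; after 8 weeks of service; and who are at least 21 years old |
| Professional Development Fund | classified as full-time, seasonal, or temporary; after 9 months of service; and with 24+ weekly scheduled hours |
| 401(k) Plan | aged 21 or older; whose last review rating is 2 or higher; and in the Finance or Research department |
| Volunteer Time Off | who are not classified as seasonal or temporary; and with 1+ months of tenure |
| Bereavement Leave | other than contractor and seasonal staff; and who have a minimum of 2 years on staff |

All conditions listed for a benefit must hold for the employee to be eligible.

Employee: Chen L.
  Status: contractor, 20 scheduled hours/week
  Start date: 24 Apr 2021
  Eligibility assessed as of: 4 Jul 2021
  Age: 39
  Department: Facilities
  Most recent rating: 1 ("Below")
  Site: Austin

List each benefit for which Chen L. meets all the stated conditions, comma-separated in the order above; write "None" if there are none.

Legal Services Plan, Volunteer Time Off

Service from 24 Apr 2021 to 4 Jul 2021: 71 days.
Legal Services Plan — status contractor ✓ (not excluded); service 71 days ≥ 8 weeks (≈56 days) ✓; age 39 ≥ 21 ✓ → eligible.
Professional Development Fund — status contractor ✗ (requires full-time, seasonal, or temporary) → not eligible.
401(k) Plan — age 39 ≥ 21 ✓; rating 1 < 2 ✗ → not eligible.
Volunteer Time Off — status contractor ✓ (not excluded); service 71 days ≥ 1 month (≈30 days) ✓ → eligible.
Bereavement Leave — status contractor ✗ (excluded) → not eligible.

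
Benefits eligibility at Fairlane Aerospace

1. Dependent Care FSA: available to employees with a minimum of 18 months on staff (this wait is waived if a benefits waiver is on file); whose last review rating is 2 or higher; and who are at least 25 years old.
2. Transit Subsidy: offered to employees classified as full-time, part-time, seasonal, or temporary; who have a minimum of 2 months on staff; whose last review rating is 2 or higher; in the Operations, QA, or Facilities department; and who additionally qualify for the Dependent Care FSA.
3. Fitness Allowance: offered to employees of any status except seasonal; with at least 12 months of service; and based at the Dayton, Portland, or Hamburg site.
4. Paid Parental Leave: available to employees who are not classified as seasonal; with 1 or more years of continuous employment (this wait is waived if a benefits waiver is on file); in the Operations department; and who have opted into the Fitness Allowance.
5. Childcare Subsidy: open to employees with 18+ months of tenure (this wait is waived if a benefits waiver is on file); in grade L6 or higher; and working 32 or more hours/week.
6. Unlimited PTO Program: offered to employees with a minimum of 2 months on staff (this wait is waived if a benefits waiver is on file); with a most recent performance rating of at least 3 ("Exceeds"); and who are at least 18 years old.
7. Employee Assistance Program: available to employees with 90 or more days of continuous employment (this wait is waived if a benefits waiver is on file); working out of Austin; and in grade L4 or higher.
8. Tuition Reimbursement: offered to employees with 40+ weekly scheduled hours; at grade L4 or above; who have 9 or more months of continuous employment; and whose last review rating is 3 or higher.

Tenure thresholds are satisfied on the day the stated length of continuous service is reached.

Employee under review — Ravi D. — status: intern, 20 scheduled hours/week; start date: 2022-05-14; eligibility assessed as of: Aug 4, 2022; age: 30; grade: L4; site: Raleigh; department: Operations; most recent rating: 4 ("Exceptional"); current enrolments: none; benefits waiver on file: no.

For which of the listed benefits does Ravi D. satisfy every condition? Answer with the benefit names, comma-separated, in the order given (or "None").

Service from 2022-05-14 to Aug 4, 2022: 82 days.
Dependent Care FSA — no waiver, service 82 days < 18 months (≈540 days) ✗ → not eligible.
Transit Subsidy — status intern ✗ (requires full-time, part-time, seasonal, or temporary) → not eligible.
Fitness Allowance — status intern ✓ (not excluded); service 82 days < 12 months (≈360 days) ✗ → not eligible.
Paid Parental Leave — status intern ✓ (not excluded); no waiver, service 82 days < 1 year (≈365 days) ✗ → not eligible.
Childcare Subsidy — no waiver, service 82 days < 18 months (≈540 days) ✗ → not eligible.
Unlimited PTO Program — no waiver, service 82 days ≥ 2 months (≈60 days) ✓; rating 4 ≥ 3 ✓; age 30 ≥ 18 ✓ → eligible.
Employee Assistance Program — no waiver, service 82 days < 90 days ✗ → not eligible.
Tuition Reimbursement — 20 hrs/wk < 40 ✗ → not eligible.

Unlimited PTO Program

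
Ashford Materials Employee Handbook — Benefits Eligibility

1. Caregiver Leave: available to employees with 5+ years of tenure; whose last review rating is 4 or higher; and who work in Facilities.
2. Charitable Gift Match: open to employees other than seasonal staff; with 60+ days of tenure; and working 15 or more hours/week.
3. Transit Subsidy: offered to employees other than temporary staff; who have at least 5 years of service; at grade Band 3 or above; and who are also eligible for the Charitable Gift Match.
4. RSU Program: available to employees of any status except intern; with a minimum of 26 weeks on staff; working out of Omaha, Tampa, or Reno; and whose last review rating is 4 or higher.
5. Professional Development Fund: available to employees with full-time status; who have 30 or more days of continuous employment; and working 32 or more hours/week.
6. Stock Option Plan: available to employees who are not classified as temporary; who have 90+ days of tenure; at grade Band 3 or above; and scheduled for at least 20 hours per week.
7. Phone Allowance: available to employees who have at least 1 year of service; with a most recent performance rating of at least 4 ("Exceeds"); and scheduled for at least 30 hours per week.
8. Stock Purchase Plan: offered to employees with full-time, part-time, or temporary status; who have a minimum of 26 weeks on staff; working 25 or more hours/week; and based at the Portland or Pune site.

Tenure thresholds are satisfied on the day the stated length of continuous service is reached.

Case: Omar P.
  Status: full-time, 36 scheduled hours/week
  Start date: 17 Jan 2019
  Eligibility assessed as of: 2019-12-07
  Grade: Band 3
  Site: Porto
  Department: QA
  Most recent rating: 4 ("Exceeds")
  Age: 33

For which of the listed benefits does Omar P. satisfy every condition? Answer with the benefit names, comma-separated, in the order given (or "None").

Charitable Gift Match, Professional Development Fund, Stock Option Plan

Service from 17 Jan 2019 to 2019-12-07: 324 days.
Caregiver Leave — service 324 days < 5 years (≈1825 days) ✗ → not eligible.
Charitable Gift Match — status full-time ✓ (not excluded); service 324 days ≥ 60 days ✓; 36 hrs/wk ≥ 15 ✓ → eligible.
Transit Subsidy — status full-time ✓ (not excluded); service 324 days < 5 years (≈1825 days) ✗ → not eligible.
RSU Program — status full-time ✓ (not excluded); service 324 days ≥ 26 weeks (≈182 days) ✓; site Porto ✗ (not Omaha, Tampa, or Reno) → not eligible.
Professional Development Fund — status full-time ✓; service 324 days ≥ 30 days ✓; 36 hrs/wk ≥ 32 ✓ → eligible.
Stock Option Plan — status full-time ✓ (not excluded); service 324 days ≥ 90 days ✓; grade Band 3 ≥ Band 3 ✓; 36 hrs/wk ≥ 20 ✓ → eligible.
Phone Allowance — service 324 days < 1 year (≈365 days) ✗ → not eligible.
Stock Purchase Plan — status full-time ✓; service 324 days ≥ 26 weeks (≈182 days) ✓; 36 hrs/wk ≥ 25 ✓; site Porto ✗ (not Portland or Pune) → not eligible.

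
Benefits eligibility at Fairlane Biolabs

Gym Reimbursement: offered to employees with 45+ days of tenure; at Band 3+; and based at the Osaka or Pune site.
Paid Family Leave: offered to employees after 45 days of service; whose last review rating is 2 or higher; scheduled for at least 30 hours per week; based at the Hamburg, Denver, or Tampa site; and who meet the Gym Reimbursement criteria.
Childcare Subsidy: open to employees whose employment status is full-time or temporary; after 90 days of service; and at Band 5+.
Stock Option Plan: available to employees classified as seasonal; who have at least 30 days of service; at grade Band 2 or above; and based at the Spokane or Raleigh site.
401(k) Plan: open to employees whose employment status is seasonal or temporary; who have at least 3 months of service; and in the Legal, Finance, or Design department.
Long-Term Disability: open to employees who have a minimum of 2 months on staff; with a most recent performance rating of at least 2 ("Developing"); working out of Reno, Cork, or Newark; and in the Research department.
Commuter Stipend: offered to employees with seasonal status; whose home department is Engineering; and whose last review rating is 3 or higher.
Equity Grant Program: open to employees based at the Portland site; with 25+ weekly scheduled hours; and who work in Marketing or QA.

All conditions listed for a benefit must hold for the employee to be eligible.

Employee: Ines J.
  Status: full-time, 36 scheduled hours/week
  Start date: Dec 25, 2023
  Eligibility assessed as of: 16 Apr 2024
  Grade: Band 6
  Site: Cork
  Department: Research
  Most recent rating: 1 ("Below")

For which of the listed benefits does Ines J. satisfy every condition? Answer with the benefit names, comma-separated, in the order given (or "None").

Childcare Subsidy

Service from Dec 25, 2023 to 16 Apr 2024: 113 days.
Gym Reimbursement — service 113 days ≥ 45 days ✓; grade Band 6 ≥ Band 3 ✓; site Cork ✗ (not Osaka or Pune) → not eligible.
Paid Family Leave — service 113 days ≥ 45 days ✓; rating 1 < 2 ✗ → not eligible.
Childcare Subsidy — status full-time ✓; service 113 days ≥ 90 days ✓; grade Band 6 ≥ Band 5 ✓ → eligible.
Stock Option Plan — status full-time ✗ (requires seasonal) → not eligible.
401(k) Plan — status full-time ✗ (requires seasonal or temporary) → not eligible.
Long-Term Disability — service 113 days ≥ 2 months (≈60 days) ✓; rating 1 < 2 ✗ → not eligible.
Commuter Stipend — status full-time ✗ (requires seasonal) → not eligible.
Equity Grant Program — site Cork ✗ (not Portland) → not eligible.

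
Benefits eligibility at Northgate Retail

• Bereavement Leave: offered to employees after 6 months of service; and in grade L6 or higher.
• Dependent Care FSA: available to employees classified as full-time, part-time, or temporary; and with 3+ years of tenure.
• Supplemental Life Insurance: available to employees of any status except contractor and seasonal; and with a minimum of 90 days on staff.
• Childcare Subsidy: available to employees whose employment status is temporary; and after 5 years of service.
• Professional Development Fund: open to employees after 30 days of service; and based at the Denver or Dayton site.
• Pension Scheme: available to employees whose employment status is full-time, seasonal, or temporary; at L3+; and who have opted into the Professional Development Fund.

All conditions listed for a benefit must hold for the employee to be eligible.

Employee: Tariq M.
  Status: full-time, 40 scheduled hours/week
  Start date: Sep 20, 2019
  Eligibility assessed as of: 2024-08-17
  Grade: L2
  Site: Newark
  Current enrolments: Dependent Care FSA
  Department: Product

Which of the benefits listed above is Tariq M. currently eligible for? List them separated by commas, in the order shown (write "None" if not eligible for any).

Dependent Care FSA, Supplemental Life Insurance

Service from Sep 20, 2019 to 2024-08-17: 1793 days.
Bereavement Leave — service 1793 days ≥ 6 months (≈180 days) ✓; grade L2 < L6 ✗ → not eligible.
Dependent Care FSA — status full-time ✓; service 1793 days ≥ 3 years (≈1095 days) ✓ → eligible.
Supplemental Life Insurance — status full-time ✓ (not excluded); service 1793 days ≥ 90 days ✓ → eligible.
Childcare Subsidy — status full-time ✗ (requires temporary) → not eligible.
Professional Development Fund — service 1793 days ≥ 30 days ✓; site Newark ✗ (not Denver or Dayton) → not eligible.
Pension Scheme — status full-time ✓; grade L2 < L3 ✗ → not eligible.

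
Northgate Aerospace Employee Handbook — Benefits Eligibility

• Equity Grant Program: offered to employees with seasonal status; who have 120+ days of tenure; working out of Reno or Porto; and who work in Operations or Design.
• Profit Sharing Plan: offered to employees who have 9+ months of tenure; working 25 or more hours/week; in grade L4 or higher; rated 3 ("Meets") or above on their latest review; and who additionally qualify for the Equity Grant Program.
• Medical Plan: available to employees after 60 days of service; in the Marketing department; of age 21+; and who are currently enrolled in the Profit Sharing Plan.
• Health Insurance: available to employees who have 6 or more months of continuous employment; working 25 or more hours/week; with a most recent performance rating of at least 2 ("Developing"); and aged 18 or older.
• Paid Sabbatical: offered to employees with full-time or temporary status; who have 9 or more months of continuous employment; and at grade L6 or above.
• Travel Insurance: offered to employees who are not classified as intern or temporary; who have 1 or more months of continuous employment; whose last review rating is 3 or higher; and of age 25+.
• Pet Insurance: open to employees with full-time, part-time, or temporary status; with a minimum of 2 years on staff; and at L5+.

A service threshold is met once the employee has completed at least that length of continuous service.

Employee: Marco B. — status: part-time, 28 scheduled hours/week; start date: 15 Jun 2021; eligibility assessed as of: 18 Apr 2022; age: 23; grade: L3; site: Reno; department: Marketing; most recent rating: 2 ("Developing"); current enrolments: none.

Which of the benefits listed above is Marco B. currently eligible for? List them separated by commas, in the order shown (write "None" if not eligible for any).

Health Insurance

Service from 15 Jun 2021 to 18 Apr 2022: 307 days.
Equity Grant Program — status part-time ✗ (requires seasonal) → not eligible.
Profit Sharing Plan — service 307 days ≥ 9 months (≈270 days) ✓; 28 hrs/wk ≥ 25 ✓; grade L3 < L4 ✗ → not eligible.
Medical Plan — service 307 days ≥ 60 days ✓; dept Marketing ✓; age 23 ≥ 21 ✓; not enrolled in Profit Sharing Plan ✗ → not eligible.
Health Insurance — service 307 days ≥ 6 months (≈180 days) ✓; 28 hrs/wk ≥ 25 ✓; rating 2 ≥ 2 ✓; age 23 ≥ 18 ✓ → eligible.
Paid Sabbatical — status part-time ✗ (requires full-time or temporary) → not eligible.
Travel Insurance — status part-time ✓ (not excluded); service 307 days ≥ 1 month (≈30 days) ✓; rating 2 < 3 ✗ → not eligible.
Pet Insurance — status part-time ✓; service 307 days < 2 years (≈730 days) ✗ → not eligible.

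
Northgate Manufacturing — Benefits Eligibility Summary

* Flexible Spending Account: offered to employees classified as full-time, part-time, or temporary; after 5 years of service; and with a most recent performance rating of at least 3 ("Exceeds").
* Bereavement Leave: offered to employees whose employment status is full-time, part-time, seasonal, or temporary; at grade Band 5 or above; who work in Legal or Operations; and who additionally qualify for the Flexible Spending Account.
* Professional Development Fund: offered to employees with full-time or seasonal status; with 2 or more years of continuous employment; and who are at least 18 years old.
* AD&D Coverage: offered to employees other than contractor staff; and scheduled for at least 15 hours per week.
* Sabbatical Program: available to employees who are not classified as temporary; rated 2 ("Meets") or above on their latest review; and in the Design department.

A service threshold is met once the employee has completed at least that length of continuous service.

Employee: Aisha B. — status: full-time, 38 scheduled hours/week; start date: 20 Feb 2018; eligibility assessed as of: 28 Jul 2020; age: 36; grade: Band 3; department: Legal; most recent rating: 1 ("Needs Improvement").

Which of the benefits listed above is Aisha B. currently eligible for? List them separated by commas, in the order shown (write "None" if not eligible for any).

Service from 20 Feb 2018 to 28 Jul 2020: 889 days.
Flexible Spending Account — status full-time ✓; service 889 days < 5 years (≈1825 days) ✗ → not eligible.
Bereavement Leave — status full-time ✓; grade Band 3 < Band 5 ✗ → not eligible.
Professional Development Fund — status full-time ✓; service 889 days ≥ 2 years (≈730 days) ✓; age 36 ≥ 18 ✓ → eligible.
AD&D Coverage — status full-time ✓ (not excluded); 38 hrs/wk ≥ 15 ✓ → eligible.
Sabbatical Program — status full-time ✓ (not excluded); rating 1 < 2 ✗ → not eligible.

Professional Development Fund, AD&D Coverage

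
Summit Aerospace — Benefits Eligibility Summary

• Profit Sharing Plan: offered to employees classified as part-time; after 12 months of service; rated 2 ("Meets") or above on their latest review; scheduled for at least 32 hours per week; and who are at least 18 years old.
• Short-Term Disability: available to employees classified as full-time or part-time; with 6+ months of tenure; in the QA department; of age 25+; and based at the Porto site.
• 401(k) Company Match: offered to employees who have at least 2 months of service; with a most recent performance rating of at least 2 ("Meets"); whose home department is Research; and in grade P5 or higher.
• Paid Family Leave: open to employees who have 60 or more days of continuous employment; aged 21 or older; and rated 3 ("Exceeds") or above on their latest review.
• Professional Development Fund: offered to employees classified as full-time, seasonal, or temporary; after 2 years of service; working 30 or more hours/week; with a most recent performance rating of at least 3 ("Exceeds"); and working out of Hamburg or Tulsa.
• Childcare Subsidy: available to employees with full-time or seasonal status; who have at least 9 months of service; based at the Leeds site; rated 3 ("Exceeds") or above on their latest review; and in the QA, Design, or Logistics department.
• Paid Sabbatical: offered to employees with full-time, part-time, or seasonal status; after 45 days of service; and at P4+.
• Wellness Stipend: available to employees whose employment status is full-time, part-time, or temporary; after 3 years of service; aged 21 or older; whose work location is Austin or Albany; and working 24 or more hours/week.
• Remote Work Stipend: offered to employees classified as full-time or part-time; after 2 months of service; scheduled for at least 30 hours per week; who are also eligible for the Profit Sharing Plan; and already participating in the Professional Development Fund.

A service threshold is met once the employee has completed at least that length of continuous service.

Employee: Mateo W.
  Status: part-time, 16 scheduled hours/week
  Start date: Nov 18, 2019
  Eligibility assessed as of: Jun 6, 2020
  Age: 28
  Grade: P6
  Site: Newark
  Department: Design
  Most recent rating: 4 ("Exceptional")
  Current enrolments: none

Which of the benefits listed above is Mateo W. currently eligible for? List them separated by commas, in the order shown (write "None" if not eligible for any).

Paid Family Leave, Paid Sabbatical

Service from Nov 18, 2019 to Jun 6, 2020: 201 days.
Profit Sharing Plan — status part-time ✓; service 201 days < 12 months (≈360 days) ✗ → not eligible.
Short-Term Disability — status part-time ✓; service 201 days ≥ 6 months (≈180 days) ✓; dept Design ✗ → not eligible.
401(k) Company Match — service 201 days ≥ 2 months (≈60 days) ✓; rating 4 ≥ 2 ✓; dept Design ✗ → not eligible.
Paid Family Leave — service 201 days ≥ 60 days ✓; age 28 ≥ 21 ✓; rating 4 ≥ 3 ✓ → eligible.
Professional Development Fund — status part-time ✗ (requires full-time, seasonal, or temporary) → not eligible.
Childcare Subsidy — status part-time ✗ (requires full-time or seasonal) → not eligible.
Paid Sabbatical — status part-time ✓; service 201 days ≥ 45 days ✓; grade P6 ≥ P4 ✓ → eligible.
Wellness Stipend — status part-time ✓; service 201 days < 3 years (≈1095 days) ✗ → not eligible.
Remote Work Stipend — status part-time ✓; service 201 days ≥ 2 months (≈60 days) ✓; 16 hrs/wk < 30 ✗ → not eligible.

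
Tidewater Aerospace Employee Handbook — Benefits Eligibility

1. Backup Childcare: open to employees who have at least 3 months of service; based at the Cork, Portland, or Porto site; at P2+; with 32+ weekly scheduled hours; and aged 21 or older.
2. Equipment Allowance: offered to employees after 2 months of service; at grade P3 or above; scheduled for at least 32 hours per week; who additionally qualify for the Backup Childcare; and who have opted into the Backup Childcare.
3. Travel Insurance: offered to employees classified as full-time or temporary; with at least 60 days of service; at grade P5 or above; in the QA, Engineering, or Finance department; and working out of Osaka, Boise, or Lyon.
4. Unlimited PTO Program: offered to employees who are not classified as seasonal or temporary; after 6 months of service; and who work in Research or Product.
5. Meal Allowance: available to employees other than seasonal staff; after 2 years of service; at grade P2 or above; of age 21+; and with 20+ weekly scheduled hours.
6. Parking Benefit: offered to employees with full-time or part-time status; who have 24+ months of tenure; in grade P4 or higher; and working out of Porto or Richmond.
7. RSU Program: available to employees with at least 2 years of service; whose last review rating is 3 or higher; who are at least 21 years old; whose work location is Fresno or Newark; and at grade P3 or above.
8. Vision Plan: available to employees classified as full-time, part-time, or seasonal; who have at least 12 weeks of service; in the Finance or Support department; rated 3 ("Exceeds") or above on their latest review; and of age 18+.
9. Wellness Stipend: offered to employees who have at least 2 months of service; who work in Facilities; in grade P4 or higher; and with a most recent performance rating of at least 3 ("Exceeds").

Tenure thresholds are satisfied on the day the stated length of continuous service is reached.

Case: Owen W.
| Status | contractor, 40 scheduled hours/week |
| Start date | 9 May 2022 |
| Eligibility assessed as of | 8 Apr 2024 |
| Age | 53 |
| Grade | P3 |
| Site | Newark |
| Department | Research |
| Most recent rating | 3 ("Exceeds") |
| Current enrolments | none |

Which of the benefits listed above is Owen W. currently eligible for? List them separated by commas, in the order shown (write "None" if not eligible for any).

Service from 9 May 2022 to 8 Apr 2024: 700 days.
Backup Childcare — service 700 days ≥ 3 months (≈90 days) ✓; site Newark ✗ (not Cork, Portland, or Porto) → not eligible.
Equipment Allowance — service 700 days ≥ 2 months (≈60 days) ✓; grade P3 ≥ P3 ✓; 40 hrs/wk ≥ 32 ✓; not eligible for Backup Childcare ✗ → not eligible.
Travel Insurance — status contractor ✗ (requires full-time or temporary) → not eligible.
Unlimited PTO Program — status contractor ✓ (not excluded); service 700 days ≥ 6 months (≈180 days) ✓; dept Research ✓ → eligible.
Meal Allowance — status contractor ✓ (not excluded); service 700 days < 2 years (≈730 days) ✗ → not eligible.
Parking Benefit — status contractor ✗ (requires full-time or part-time) → not eligible.
RSU Program — service 700 days < 2 years (≈730 days) ✗ → not eligible.
Vision Plan — status contractor ✗ (requires full-time, part-time, or seasonal) → not eligible.
Wellness Stipend — service 700 days ≥ 2 months (≈60 days) ✓; dept Research ✗ → not eligible.

Unlimited PTO Program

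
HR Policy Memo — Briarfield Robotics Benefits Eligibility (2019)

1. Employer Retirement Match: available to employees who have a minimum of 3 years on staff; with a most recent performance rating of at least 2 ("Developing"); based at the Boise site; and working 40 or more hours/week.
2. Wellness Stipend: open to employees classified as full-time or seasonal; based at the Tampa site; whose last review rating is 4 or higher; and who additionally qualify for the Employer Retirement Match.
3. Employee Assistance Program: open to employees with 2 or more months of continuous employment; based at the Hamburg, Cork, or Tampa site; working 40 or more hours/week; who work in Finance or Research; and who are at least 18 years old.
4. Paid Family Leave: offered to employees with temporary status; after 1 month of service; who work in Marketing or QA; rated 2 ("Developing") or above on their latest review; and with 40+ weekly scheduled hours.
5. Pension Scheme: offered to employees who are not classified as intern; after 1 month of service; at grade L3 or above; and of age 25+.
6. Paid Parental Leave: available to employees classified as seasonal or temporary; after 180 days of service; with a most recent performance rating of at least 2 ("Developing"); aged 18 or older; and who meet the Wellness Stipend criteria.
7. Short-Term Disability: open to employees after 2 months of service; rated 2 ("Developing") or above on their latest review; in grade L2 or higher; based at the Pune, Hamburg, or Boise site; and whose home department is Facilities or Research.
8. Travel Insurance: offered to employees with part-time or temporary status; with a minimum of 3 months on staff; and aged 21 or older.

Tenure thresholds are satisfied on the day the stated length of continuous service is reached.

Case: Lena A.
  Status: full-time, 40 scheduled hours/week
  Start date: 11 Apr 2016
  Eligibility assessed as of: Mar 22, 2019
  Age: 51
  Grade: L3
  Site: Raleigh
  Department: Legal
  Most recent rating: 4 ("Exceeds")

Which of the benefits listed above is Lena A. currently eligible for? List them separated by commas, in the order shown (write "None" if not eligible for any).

Pension Scheme

Service from 11 Apr 2016 to Mar 22, 2019: 1075 days.
Employer Retirement Match — service 1075 days < 3 years (≈1095 days) ✗ → not eligible.
Wellness Stipend — status full-time ✓; site Raleigh ✗ (not Tampa) → not eligible.
Employee Assistance Program — service 1075 days ≥ 2 months (≈60 days) ✓; site Raleigh ✗ (not Hamburg, Cork, or Tampa) → not eligible.
Paid Family Leave — status full-time ✗ (requires temporary) → not eligible.
Pension Scheme — status full-time ✓ (not excluded); service 1075 days ≥ 1 month (≈30 days) ✓; grade L3 ≥ L3 ✓; age 51 ≥ 25 ✓ → eligible.
Paid Parental Leave — status full-time ✗ (requires seasonal or temporary) → not eligible.
Short-Term Disability — service 1075 days ≥ 2 months (≈60 days) ✓; rating 4 ≥ 2 ✓; grade L3 ≥ L2 ✓; site Raleigh ✗ (not Pune, Hamburg, or Boise) → not eligible.
Travel Insurance — status full-time ✗ (requires part-time or temporary) → not eligible.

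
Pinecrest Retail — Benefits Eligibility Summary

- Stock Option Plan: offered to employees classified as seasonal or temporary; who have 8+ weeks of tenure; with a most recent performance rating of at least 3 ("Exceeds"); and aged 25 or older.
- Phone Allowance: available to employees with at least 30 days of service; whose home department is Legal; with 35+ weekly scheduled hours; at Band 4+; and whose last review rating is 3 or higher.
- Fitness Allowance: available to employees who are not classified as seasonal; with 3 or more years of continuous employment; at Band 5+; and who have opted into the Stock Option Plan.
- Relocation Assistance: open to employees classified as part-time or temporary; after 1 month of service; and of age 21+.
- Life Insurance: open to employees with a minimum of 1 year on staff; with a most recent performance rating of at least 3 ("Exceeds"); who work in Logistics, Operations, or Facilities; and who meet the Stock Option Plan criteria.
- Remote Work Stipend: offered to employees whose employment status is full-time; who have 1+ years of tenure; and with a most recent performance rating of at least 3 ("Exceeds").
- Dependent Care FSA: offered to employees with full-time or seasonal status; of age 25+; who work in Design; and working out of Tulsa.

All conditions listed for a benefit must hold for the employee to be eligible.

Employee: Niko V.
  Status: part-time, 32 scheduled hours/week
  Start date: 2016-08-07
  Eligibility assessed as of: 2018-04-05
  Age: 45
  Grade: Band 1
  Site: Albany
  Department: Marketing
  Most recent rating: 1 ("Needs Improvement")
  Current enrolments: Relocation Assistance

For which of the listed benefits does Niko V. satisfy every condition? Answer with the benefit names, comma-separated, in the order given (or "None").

Service from 2016-08-07 to 2018-04-05: 606 days.
Stock Option Plan — status part-time ✗ (requires seasonal or temporary) → not eligible.
Phone Allowance — service 606 days ≥ 30 days ✓; dept Marketing ✗ → not eligible.
Fitness Allowance — status part-time ✓ (not excluded); service 606 days < 3 years (≈1095 days) ✗ → not eligible.
Relocation Assistance — status part-time ✓; service 606 days ≥ 1 month (≈30 days) ✓; age 45 ≥ 21 ✓ → eligible.
Life Insurance — service 606 days ≥ 1 year (≈365 days) ✓; rating 1 < 3 ✗ → not eligible.
Remote Work Stipend — status part-time ✗ (requires full-time) → not eligible.
Dependent Care FSA — status part-time ✗ (requires full-time or seasonal) → not eligible.

Relocation Assistance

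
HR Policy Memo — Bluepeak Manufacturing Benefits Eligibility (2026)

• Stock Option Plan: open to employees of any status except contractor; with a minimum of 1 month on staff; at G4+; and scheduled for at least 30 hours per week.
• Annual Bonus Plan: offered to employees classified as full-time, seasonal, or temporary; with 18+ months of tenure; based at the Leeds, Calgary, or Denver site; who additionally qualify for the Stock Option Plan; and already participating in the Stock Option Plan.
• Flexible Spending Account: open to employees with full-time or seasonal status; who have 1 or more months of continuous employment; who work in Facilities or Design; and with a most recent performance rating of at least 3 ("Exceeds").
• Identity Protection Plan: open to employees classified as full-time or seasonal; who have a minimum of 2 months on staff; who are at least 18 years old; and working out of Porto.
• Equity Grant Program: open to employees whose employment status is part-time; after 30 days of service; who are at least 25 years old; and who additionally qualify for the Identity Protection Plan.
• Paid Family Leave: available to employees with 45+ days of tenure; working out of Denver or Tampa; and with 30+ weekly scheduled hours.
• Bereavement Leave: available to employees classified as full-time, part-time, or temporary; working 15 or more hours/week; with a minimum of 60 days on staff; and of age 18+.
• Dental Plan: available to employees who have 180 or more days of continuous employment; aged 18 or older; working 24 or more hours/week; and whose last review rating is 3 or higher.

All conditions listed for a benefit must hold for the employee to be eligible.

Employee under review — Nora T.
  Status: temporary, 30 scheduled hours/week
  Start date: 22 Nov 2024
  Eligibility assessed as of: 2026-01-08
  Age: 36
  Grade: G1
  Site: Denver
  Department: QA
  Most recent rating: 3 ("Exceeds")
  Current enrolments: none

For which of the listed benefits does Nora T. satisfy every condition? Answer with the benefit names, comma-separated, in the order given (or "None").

Service from 22 Nov 2024 to 2026-01-08: 412 days.
Stock Option Plan — status temporary ✓ (not excluded); service 412 days ≥ 1 month (≈30 days) ✓; grade G1 < G4 ✗ → not eligible.
Annual Bonus Plan — status temporary ✓; service 412 days < 18 months (≈540 days) ✗ → not eligible.
Flexible Spending Account — status temporary ✗ (requires full-time or seasonal) → not eligible.
Identity Protection Plan — status temporary ✗ (requires full-time or seasonal) → not eligible.
Equity Grant Program — status temporary ✗ (requires part-time) → not eligible.
Paid Family Leave — service 412 days ≥ 45 days ✓; site Denver ✓; 30 hrs/wk ≥ 30 ✓ → eligible.
Bereavement Leave — status temporary ✓; 30 hrs/wk ≥ 15 ✓; service 412 days ≥ 60 days ✓; age 36 ≥ 18 ✓ → eligible.
Dental Plan — service 412 days ≥ 180 days ✓; age 36 ≥ 18 ✓; 30 hrs/wk ≥ 24 ✓; rating 3 ≥ 3 ✓ → eligible.

Paid Family Leave, Bereavement Leave, Dental Plan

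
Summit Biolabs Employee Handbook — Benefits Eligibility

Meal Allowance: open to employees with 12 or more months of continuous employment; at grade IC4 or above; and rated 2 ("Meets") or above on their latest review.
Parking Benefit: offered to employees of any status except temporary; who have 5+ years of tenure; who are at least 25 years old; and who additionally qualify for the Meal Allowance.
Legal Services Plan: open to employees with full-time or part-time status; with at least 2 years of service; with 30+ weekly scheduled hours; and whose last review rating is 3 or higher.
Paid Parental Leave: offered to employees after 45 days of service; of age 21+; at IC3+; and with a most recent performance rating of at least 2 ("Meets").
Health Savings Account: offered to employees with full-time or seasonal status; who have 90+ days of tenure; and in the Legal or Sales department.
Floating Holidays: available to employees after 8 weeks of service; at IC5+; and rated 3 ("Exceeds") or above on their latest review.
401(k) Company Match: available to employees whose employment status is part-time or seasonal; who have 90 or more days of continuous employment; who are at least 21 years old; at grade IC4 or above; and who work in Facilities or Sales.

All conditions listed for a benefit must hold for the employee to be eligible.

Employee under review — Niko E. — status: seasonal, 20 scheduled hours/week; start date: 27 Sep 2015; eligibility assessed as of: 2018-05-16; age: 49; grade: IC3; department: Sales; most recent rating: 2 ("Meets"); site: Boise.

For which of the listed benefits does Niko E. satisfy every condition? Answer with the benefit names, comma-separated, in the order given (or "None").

Service from 27 Sep 2015 to 2018-05-16: 962 days.
Meal Allowance — service 962 days ≥ 12 months (≈360 days) ✓; grade IC3 < IC4 ✗ → not eligible.
Parking Benefit — status seasonal ✓ (not excluded); service 962 days < 5 years (≈1825 days) ✗ → not eligible.
Legal Services Plan — status seasonal ✗ (requires full-time or part-time) → not eligible.
Paid Parental Leave — service 962 days ≥ 45 days ✓; age 49 ≥ 21 ✓; grade IC3 ≥ IC3 ✓; rating 2 ≥ 2 ✓ → eligible.
Health Savings Account — status seasonal ✓; service 962 days ≥ 90 days ✓; dept Sales ✓ → eligible.
Floating Holidays — service 962 days ≥ 8 weeks (≈56 days) ✓; grade IC3 < IC5 ✗ → not eligible.
401(k) Company Match — status seasonal ✓; service 962 days ≥ 90 days ✓; age 49 ≥ 21 ✓; grade IC3 < IC4 ✗ → not eligible.

Paid Parental Leave, Health Savings Account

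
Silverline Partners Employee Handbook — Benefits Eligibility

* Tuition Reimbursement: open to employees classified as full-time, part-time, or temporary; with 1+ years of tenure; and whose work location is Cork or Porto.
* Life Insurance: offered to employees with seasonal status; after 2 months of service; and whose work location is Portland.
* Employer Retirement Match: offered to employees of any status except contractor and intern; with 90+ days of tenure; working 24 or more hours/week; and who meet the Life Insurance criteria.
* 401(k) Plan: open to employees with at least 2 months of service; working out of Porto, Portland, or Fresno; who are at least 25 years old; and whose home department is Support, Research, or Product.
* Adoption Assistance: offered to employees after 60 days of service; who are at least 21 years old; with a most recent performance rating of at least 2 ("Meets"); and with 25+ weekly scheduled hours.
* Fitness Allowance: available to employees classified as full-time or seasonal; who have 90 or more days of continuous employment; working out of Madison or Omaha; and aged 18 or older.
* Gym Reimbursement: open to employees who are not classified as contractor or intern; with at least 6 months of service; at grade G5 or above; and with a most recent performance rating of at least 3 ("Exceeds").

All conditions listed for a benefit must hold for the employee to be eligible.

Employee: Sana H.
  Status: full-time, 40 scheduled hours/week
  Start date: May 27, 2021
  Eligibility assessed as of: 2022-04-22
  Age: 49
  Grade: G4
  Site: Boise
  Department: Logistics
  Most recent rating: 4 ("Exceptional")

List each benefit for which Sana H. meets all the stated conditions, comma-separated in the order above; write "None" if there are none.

Service from May 27, 2021 to 2022-04-22: 330 days.
Tuition Reimbursement — status full-time ✓; service 330 days < 1 year (≈365 days) ✗ → not eligible.
Life Insurance — status full-time ✗ (requires seasonal) → not eligible.
Employer Retirement Match — status full-time ✓ (not excluded); service 330 days ≥ 90 days ✓; 40 hrs/wk ≥ 24 ✓; not eligible for Life Insurance ✗ → not eligible.
401(k) Plan — service 330 days ≥ 2 months (≈60 days) ✓; site Boise ✗ (not Porto, Portland, or Fresno) → not eligible.
Adoption Assistance — service 330 days ≥ 60 days ✓; age 49 ≥ 21 ✓; rating 4 ≥ 2 ✓; 40 hrs/wk ≥ 25 ✓ → eligible.
Fitness Allowance — status full-time ✓; service 330 days ≥ 90 days ✓; site Boise ✗ (not Madison or Omaha) → not eligible.
Gym Reimbursement — status full-time ✓ (not excluded); service 330 days ≥ 6 months (≈180 days) ✓; grade G4 < G5 ✗ → not eligible.

Adoption Assistance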